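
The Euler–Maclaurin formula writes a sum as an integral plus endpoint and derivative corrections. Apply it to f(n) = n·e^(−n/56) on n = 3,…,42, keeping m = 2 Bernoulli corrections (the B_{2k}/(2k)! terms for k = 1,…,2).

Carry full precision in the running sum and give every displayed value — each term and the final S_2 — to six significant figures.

S_2 ≈ 550.586

∫_3^42 x·e^(−x/56) dx evaluates to 539.310.
Boundary: ½(f(3) + f(42)) = ½(2.84351 + 19.8394) = 11.3415.
So far: 550.651.
Correction k=1: B_{2}/2! · (f^{(1)}(42) − f^{(1)}(3)) = 1/12 · (0.118092 − 0.897061) = -0.0649141.
Partial sum through k=1: 550.586.
Correction k=2: B_{4}/4! · (f^{(3)}(42) − f^{(3)}(3)) = −1/720 · (0.000338911 − 0.000890541) = 7.66153e-07.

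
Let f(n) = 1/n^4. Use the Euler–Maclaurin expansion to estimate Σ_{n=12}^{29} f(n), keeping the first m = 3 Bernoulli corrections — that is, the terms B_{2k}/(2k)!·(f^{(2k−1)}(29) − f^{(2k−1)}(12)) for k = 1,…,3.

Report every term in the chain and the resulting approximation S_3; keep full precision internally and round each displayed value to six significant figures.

S_3 ≈ 0.000205372

The integral term ∫_12^29 1/x^4 dx = 0.000179234.
½[f(12) + f(29)] = ½[4.82253e-05 + 1.41387e-06] = 2.48196e-05.
So far: 0.000204053.
k=1: B_{2}/(2)! × [f^{(1)}(29) − f^{(1)}(12)] = 1/12 × (-1.95016e-07 − (-1.60751e-05)) = 1.32334e-06.
Partial sum through k=1: 0.000205377.
k=2: B_{4}/(4)! × [f^{(3)}(29) − f^{(3)}(12)] = −1/720 × (-6.95657e-09 − (-3.34898e-06)) = -4.64170e-09.
Partial sum through k=2: 0.000205372.
k=3: B_{6}/(6)! × [f^{(5)}(29) − f^{(5)}(12)] = 1/30240 × (-4.63220e-10 − (-1.30238e-06)) = 4.30528e-11.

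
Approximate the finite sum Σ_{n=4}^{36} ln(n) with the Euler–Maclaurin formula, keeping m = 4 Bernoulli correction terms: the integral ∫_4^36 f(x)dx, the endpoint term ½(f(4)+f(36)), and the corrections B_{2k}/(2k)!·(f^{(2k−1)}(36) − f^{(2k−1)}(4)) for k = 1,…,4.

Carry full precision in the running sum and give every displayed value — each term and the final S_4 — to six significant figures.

S_4 ≈ 93.9279

The integral term ∫_4^36 ln(x) dx = 91.4615.
½[f(4) + f(36)] = ½[1.38629 + 3.58352] = 2.48491.
Integral + boundary = 93.9464.
Correction k=1: B_{2}/2! · (f^{(1)}(36) − f^{(1)}(4)) = 1/12 · (0.0277778 − 0.250000) = -0.0185185.
After k=1: 93.9279.
Correction k=2: B_{4}/4! · (f^{(3)}(36) − f^{(3)}(4)) = −1/720 · (4.28669e-05 − 0.0312500) = 4.33432e-05.
After k=2: 93.9279.
Correction k=3: B_{6}/6! · (f^{(5)}(36) − f^{(5)}(4)) = 1/30240 · (3.96916e-07 − 0.0234375) = -7.75036e-07.
After k=3: 93.9279.
Correction k=4: B_{8}/8! · (f^{(7)}(36) − f^{(7)}(4)) = −1/1209600 · (9.18787e-09 − 0.0439453) = 3.63304e-08.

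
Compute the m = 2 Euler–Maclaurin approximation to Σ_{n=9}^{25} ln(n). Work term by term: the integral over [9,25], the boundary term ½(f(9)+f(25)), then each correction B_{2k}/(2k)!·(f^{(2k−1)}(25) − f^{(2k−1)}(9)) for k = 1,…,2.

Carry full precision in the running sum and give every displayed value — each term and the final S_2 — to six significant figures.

S_2 ≈ 47.3990

∫_9^25 ln(x) dx evaluates to 44.6969.
Endpoint term: (f(9) + f(25))/2 = (2.19722 + 3.21888)/2 = 2.70805.
Running total after boundary: 47.4049.
k=1: B_{2}/(2)! × [f^{(1)}(25) − f^{(1)}(9)] = 1/12 × (0.0400000 − 0.111111) = -0.00592593.
After k=1: 47.3990.
k=2: B_{4}/(4)! × [f^{(3)}(25) − f^{(3)}(9)] = −1/720 × (0.000128000 − 0.00274348) = 3.63262e-06.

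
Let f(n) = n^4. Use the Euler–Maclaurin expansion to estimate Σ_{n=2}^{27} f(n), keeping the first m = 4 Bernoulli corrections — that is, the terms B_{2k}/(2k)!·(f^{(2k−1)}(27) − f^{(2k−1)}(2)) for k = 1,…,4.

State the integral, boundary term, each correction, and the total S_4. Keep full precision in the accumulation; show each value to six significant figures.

∫_2^27 x^4 dx evaluates to 2.86978e+06.
Boundary: ½(f(2) + f(27)) = ½(16.0000 + 531441) = 265728.
Integral + boundary = 3.13550e+06.
k=1: B_{2}/(2)! × [f^{(1)}(27) − f^{(1)}(2)] = 1/12 × (78732.0 − 32.0000) = 6558.33.
Partial sum through k=1: 3.14206e+06.
k=2: B_{4}/(4)! × [f^{(3)}(27) − f^{(3)}(2)] = −1/720 × (648.000 − 48.0000) = -0.833333.
Partial sum through k=2: 3.14206e+06.
k=3: B_{6}/(6)! × [f^{(5)}(27) − f^{(5)}(2)] = 1/30240 × (0.00000 − 0.00000) = 0.00000.
Partial sum through k=3: 3.14206e+06.
k=4: B_{8}/(8)! × [f^{(7)}(27) − f^{(7)}(2)] = −1/1209600 × (0.00000 − 0.00000) = 0.00000.

S_4 ≈ 3.14206e+06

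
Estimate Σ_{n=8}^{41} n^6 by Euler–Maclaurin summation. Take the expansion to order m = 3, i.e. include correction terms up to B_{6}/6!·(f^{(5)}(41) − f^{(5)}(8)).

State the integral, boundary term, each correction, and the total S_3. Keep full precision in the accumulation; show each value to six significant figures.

∫_8^41 x^6 dx evaluates to 2.78217e+10.
Endpoint term: (f(8) + f(41))/2 = (262144 + 4.75010e+09)/2 = 2.37518e+09.
Running total after boundary: 3.01969e+10.
Order-1 term: 1/12 · (6.95137e+08 − 196608) = 5.79117e+07.
After k=1: 3.02548e+10.
Order-2 term: −1/720 · (8.27052e+06 − 61440.0) = -11401.5.
After k=2: 3.02548e+10.
Order-3 term: 1/30240 · (29520.0 − 5760.00) = 0.785714.

S_3 ≈ 3.02548e+10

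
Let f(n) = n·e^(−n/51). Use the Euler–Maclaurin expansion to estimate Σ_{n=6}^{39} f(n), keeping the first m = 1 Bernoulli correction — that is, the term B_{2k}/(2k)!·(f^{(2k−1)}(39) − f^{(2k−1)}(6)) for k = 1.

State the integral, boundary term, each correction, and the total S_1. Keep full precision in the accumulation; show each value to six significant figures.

∫_6^39 x·e^(−x/51) dx evaluates to 447.840.
½[f(6) + f(39)] = ½[5.33406 + 18.1534] = 11.7437.
So far: 459.584.
k=1: B_{2}/(2)! × [f^{(1)}(39) − f^{(1)}(6)] = 1/12 × (0.109523 − 0.784420) = -0.0562415.

S_1 ≈ 459.528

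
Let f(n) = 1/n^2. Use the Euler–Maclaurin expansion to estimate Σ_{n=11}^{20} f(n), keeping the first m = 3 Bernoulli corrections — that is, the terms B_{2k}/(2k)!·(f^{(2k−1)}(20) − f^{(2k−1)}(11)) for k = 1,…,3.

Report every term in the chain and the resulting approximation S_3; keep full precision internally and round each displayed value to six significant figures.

The integral term ∫_11^20 1/x^2 dx = 0.0409091.
Boundary: ½(f(11) + f(20)) = ½(0.00826446 + 0.00250000) = 0.00538223.
So far: 0.0462913.
Order-1 term: 1/12 · (-0.000250000 − (-0.00150263)) = 0.000104386.
Partial sum through k=1: 0.0463957.
Order-2 term: −1/720 · (-7.50000e-06 − (-0.000149021)) = -1.96557e-07.
Partial sum through k=2: 0.0463955.
Order-3 term: 1/30240 · (-5.62500e-07 − (-3.69474e-05)) = 1.20320e-09.

S_3 ≈ 0.0463955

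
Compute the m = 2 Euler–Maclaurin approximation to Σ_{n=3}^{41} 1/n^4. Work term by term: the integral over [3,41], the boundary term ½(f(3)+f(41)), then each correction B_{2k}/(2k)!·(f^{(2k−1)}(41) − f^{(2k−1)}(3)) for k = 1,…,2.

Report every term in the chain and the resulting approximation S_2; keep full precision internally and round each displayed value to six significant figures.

S_2 ≈ 0.0198094

∫_3^41 1/x^4 dx evaluates to 0.0123408.
Endpoint term: (f(3) + f(41))/2 = (0.0123457 + 3.53887e-07)/2 = 0.00617302.
So far: 0.0185139.
Order-1 term: 1/12 · (-3.45256e-08 − (-0.0164609)) = 0.00137174.
After k=1: 0.0198856.
Order-2 term: −1/720 · (-6.16161e-10 − (-0.0548697)) = -7.62079e-05.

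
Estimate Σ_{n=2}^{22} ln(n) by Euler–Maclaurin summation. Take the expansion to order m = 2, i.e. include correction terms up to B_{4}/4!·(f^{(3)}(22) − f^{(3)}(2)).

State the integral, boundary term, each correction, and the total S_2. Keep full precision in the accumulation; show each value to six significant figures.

The integral term ∫_2^22 ln(x) dx = 46.6166.
Boundary: ½(f(2) + f(22)) = ½(0.693147 + 3.09104) = 1.89209.
Running total after boundary: 48.5087.
Correction k=1: B_{2}/2! · (f^{(1)}(22) − f^{(1)}(2)) = 1/12 · (0.0454545 − 0.500000) = -0.0378788.
After k=1: 48.4709.
Correction k=2: B_{4}/4! · (f^{(3)}(22) − f^{(3)}(2)) = −1/720 · (0.000187829 − 0.250000) = 0.000346961.

S_2 ≈ 48.4712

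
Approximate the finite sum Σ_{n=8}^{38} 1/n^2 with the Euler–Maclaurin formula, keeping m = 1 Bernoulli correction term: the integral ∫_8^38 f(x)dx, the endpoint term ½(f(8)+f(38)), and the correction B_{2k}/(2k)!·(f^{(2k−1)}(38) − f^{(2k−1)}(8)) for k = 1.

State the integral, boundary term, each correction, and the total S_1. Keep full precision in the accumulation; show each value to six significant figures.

S_1 ≈ 0.107165

Integral: ∫_8^38 1/x^2 dx = 0.0986842.
Endpoint term: (f(8) + f(38))/2 = (0.0156250 + 0.000692521)/2 = 0.00815876.
Integral + boundary = 0.106843.
Order-1 term: 1/12 · (-3.64485e-05 − (-0.00390625)) = 0.000322483.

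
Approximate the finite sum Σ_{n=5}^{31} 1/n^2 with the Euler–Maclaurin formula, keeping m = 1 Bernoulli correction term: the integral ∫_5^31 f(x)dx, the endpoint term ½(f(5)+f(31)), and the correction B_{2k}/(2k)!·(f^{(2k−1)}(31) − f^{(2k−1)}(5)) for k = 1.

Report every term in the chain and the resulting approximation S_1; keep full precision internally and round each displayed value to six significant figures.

S_1 ≈ 0.189590

∫_5^31 1/x^2 dx evaluates to 0.167742.
½[f(5) + f(31)] = ½[0.0400000 + 0.00104058] = 0.0205203.
Integral + boundary = 0.188262.
Order-1 term: 1/12 · (-6.71344e-05 − (-0.0160000)) = 0.00132774.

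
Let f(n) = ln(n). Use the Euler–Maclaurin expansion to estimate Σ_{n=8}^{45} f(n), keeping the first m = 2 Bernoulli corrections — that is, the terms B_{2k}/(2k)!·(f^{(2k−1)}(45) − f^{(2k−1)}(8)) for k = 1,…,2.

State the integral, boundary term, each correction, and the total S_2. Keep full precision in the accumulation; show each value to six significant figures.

S_2 ≈ 120.599

Integral: ∫_8^45 ln(x) dx = 117.664.
½[f(8) + f(45)] = ½[2.07944 + 3.80666] = 2.94305.
Integral + boundary = 120.607.
Correction k=1: B_{2}/2! · (f^{(1)}(45) − f^{(1)}(8)) = 1/12 · (0.0222222 − 0.125000) = -0.00856481.
After k=1: 120.599.
Correction k=2: B_{4}/4! · (f^{(3)}(45) − f^{(3)}(8)) = −1/720 · (2.19479e-05 − 0.00390625) = 5.39486e-06.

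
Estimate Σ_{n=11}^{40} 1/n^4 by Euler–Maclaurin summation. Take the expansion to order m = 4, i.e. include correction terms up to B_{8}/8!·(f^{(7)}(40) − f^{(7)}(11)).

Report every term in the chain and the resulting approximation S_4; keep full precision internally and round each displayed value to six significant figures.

S_4 ≈ 0.000281634

The integral term ∫_11^40 1/x^4 dx = 0.000245230.
Boundary: ½(f(11) + f(40)) = ½(6.83013e-05 + 3.90625e-07) = 3.43460e-05.
Integral + boundary = 0.000279576.
Order-1 term: 1/12 · (-3.90625e-08 − (-2.48369e-05)) = 2.06648e-06.
After k=1: 0.000281642.
Order-2 term: −1/720 · (-7.32422e-10 − (-6.15790e-06)) = -8.55162e-09.
After k=2: 0.000281634.
Order-3 term: 1/30240 · (-2.56348e-11 − (-2.84994e-06)) = 9.42431e-11.
After k=3: 0.000281634.
Order-4 term: −1/1209600 · (-1.44196e-12 − (-2.11979e-06)) = -1.75247e-12.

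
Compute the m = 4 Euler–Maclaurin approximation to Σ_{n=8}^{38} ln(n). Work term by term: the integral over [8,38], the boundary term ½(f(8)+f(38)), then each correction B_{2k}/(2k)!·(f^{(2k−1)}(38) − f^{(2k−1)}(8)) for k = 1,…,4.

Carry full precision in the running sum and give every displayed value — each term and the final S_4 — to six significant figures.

∫_8^38 ln(x) dx evaluates to 91.5927.
Boundary: ½(f(8) + f(38)) = ½(2.07944 + 3.63759) = 2.85851.
So far: 94.4513.
Order-1 term: 1/12 · (0.0263158 − 0.125000) = -0.00822368.
Running total after k=1: 94.4430.
Order-2 term: −1/720 · (3.64485e-05 − 0.00390625) = 5.37472e-06.
Running total after k=2: 94.4430.
Order-3 term: 1/30240 · (3.02896e-07 − 0.000732422) = -2.42103e-08.
Running total after k=3: 94.4430.
Order-4 term: −1/1209600 · (6.29285e-09 − 0.000343323) = 2.83826e-10.

S_4 ≈ 94.4430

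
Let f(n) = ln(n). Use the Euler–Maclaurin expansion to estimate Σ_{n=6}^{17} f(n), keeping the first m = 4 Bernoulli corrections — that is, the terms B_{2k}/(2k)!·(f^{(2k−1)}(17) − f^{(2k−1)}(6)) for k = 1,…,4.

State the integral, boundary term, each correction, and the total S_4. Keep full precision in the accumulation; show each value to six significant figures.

Integral: ∫_6^17 ln(x) dx = 26.4141.
Endpoint term: (f(6) + f(17))/2 = (1.79176 + 2.83321)/2 = 2.31249.
Integral + boundary = 28.7266.
k=1: B_{2}/(2)! × [f^{(1)}(17) − f^{(1)}(6)] = 1/12 × (0.0588235 − 0.166667) = -0.00898693.
After k=1: 28.7176.
k=2: B_{4}/(4)! × [f^{(3)}(17) − f^{(3)}(6)] = −1/720 × (0.000407083 − 0.00925926) = 1.22947e-05.
After k=2: 28.7176.
k=3: B_{6}/(6)! × [f^{(5)}(17) − f^{(5)}(6)] = 1/30240 × (1.69031e-05 − 0.00308642) = -1.01505e-07.
After k=3: 28.7176.
k=4: B_{8}/(8)! × [f^{(7)}(17) − f^{(7)}(6)] = −1/1209600 × (1.75465e-06 − 0.00257202) = 2.12489e-09.

S_4 ≈ 28.7176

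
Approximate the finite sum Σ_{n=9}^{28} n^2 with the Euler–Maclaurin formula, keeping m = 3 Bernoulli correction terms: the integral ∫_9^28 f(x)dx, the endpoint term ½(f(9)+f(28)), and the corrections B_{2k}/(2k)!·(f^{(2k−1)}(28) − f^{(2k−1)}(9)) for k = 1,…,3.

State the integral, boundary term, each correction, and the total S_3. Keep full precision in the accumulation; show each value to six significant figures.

S_3 ≈ 7510.00

Integral: ∫_9^28 x^2 dx = 7074.33.
½[f(9) + f(28)] = ½[81.0000 + 784.000] = 432.500.
So far: 7506.83.
Correction k=1: B_{2}/2! · (f^{(1)}(28) − f^{(1)}(9)) = 1/12 · (56.0000 − 18.0000) = 3.16667.
After k=1: 7510.00.
Correction k=2: B_{4}/4! · (f^{(3)}(28) − f^{(3)}(9)) = −1/720 · (0.00000 − 0.00000) = 0.00000.
After k=2: 7510.00.
Correction k=3: B_{6}/6! · (f^{(5)}(28) − f^{(5)}(9)) = 1/30240 · (0.00000 − 0.00000) = 0.00000.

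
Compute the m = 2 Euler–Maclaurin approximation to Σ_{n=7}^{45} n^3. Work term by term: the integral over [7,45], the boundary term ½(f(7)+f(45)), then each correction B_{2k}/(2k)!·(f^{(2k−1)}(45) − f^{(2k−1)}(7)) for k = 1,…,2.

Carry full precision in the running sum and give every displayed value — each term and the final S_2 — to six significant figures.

S_2 ≈ 1.07078e+06

The integral term ∫_7^45 x^3 dx = 1.02456e+06.
Boundary: ½(f(7) + f(45)) = ½(343.000 + 91125.0) = 45734.0.
Running total after boundary: 1.07029e+06.
Order-1 term: 1/12 · (6075.00 − 147.000) = 494.000.
After k=1: 1.07078e+06.
Order-2 term: −1/720 · (6.00000 − 6.00000) = 0.00000.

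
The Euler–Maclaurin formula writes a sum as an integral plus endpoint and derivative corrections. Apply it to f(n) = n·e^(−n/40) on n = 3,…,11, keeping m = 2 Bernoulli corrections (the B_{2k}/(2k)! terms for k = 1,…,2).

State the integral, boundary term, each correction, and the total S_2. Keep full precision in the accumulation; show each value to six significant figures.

S_2 ≈ 51.7353

The integral term ∫_3^11 x·e^(−x/40) dx = 46.1917.
½[f(3) + f(11)] = ½[2.78323 + 8.35529] = 5.56926.
Integral + boundary = 51.7609.
Order-1 term: 1/12 · (0.550690 − 0.858163) = -0.0256227.
After k=1: 51.7353.
Order-2 term: −1/720 · (0.00129365 − 0.00169603) = 5.58868e-07.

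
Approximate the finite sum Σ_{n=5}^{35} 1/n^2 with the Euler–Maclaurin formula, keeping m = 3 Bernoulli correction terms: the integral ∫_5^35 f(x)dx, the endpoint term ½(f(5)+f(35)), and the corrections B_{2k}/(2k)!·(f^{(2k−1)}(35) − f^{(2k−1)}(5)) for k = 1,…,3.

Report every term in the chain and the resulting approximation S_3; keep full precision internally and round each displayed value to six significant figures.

The integral term ∫_5^35 1/x^2 dx = 0.171429.
½[f(5) + f(35)] = ½[0.0400000 + 0.000816327] = 0.0204082.
Integral + boundary = 0.191837.
Correction k=1: B_{2}/2! · (f^{(1)}(35) − f^{(1)}(5)) = 1/12 · (-4.66472e-05 − (-0.0160000)) = 0.00132945.
Running total after k=1: 0.193166.
Correction k=2: B_{4}/4! · (f^{(3)}(35) − f^{(3)}(5)) = −1/720 · (-4.56952e-07 − (-0.00768000)) = -1.06660e-05.
Running total after k=2: 0.193156.
Correction k=3: B_{6}/6! · (f^{(5)}(35) − f^{(5)}(5)) = 1/30240 · (-1.11907e-08 − (-0.00921600)) = 3.04762e-07.

S_3 ≈ 0.193156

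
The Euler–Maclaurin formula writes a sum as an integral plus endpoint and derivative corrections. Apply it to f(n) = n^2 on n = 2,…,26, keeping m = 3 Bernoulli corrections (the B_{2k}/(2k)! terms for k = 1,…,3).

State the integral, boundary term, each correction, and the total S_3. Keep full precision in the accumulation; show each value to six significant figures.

The integral term ∫_2^26 x^2 dx = 5856.00.
Boundary: ½(f(2) + f(26)) = ½(4.00000 + 676.000) = 340.000.
Running total after boundary: 6196.00.
Order-1 term: 1/12 · (52.0000 − 4.00000) = 4.00000.
Partial sum through k=1: 6200.00.
Order-2 term: −1/720 · (0.00000 − 0.00000) = 0.00000.
Partial sum through k=2: 6200.00.
Order-3 term: 1/30240 · (0.00000 − 0.00000) = 0.00000.

S_3 ≈ 6200.00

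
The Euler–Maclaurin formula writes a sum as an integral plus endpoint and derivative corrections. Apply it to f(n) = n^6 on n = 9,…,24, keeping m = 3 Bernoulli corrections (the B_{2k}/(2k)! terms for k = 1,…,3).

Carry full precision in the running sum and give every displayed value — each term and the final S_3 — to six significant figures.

The integral term ∫_9^24 x^6 dx = 6.54527e+08.
½[f(9) + f(24)] = ½[531441 + 1.91103e+08] = 9.58172e+07.
So far: 7.50344e+08.
Correction k=1: B_{2}/2! · (f^{(1)}(24) − f^{(1)}(9)) = 1/12 · (4.77757e+07 − 354294) = 3.95179e+06.
After k=1: 7.54296e+08.
Correction k=2: B_{4}/4! · (f^{(3)}(24) − f^{(3)}(9)) = −1/720 · (1.65888e+06 − 87480.0) = -2182.50.
After k=2: 7.54294e+08.
Correction k=3: B_{6}/6! · (f^{(5)}(24) − f^{(5)}(9)) = 1/30240 · (17280.0 − 6480.00) = 0.357143.

S_3 ≈ 7.54294e+08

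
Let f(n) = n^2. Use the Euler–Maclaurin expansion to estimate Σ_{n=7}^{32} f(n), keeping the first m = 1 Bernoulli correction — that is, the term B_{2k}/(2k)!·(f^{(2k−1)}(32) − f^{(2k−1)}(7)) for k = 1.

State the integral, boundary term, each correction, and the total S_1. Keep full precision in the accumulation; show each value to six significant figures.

S_1 ≈ 11349.0

The integral term ∫_7^32 x^2 dx = 10808.3.
Endpoint term: (f(7) + f(32))/2 = (49.0000 + 1024.00)/2 = 536.500.
Running total after boundary: 11344.8.
k=1: B_{2}/(2)! × [f^{(1)}(32) − f^{(1)}(7)] = 1/12 × (64.0000 − 14.0000) = 4.16667.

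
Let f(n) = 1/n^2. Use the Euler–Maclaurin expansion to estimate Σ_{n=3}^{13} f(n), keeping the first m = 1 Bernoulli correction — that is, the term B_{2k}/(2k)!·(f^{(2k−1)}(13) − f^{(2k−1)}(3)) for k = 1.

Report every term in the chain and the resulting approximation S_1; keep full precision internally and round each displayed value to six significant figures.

Integral: ∫_3^13 1/x^2 dx = 0.256410.
½[f(3) + f(13)] = ½[0.111111 + 0.00591716] = 0.0585141.
Integral + boundary = 0.314924.
Order-1 term: 1/12 · (-0.000910332 − (-0.0740741)) = 0.00609698.

S_1 ≈ 0.321021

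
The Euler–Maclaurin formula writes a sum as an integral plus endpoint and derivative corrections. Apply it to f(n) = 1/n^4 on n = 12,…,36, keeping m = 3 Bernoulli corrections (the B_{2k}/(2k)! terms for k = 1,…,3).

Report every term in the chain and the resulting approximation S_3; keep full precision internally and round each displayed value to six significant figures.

S_3 ≈ 0.000211497

The integral term ∫_12^36 1/x^4 dx = 0.000185757.
Endpoint term: (f(12) + f(36))/2 = (4.82253e-05 + 5.95374e-07)/2 = 2.44103e-05.
So far: 0.000210167.
Correction k=1: B_{2}/2! · (f^{(1)}(36) − f^{(1)}(12)) = 1/12 · (-6.61527e-08 − (-1.60751e-05)) = 1.33408e-06.
Partial sum through k=1: 0.000211501.
Correction k=2: B_{4}/4! · (f^{(3)}(36) − f^{(3)}(12)) = −1/720 · (-1.53131e-09 − (-3.34898e-06)) = -4.64923e-09.
Partial sum through k=2: 0.000211497.
Correction k=3: B_{6}/6! · (f^{(5)}(36) − f^{(5)}(12)) = 1/30240 · (-6.61678e-11 − (-1.30238e-06)) = 4.30660e-11.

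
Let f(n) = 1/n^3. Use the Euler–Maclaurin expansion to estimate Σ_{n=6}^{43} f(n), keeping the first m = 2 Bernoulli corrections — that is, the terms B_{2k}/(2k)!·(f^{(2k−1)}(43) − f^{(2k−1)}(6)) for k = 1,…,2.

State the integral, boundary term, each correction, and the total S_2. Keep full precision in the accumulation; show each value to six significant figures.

S_2 ≈ 0.0161306

Integral: ∫_6^43 1/x^3 dx = 0.0136185.
½[f(6) + f(43)] = ½[0.00462963 + 1.25775e-05] = 0.00232110.
So far: 0.0159396.
k=1: B_{2}/(2)! × [f^{(1)}(43) − f^{(1)}(6)] = 1/12 × (-8.77501e-07 − (-0.00231481)) = 0.000192828.
Running total after k=1: 0.0161324.
k=2: B_{4}/(4)! × [f^{(3)}(43) − f^{(3)}(6)] = −1/720 × (-9.49162e-09 − (-0.00128601)) = -1.78611e-06.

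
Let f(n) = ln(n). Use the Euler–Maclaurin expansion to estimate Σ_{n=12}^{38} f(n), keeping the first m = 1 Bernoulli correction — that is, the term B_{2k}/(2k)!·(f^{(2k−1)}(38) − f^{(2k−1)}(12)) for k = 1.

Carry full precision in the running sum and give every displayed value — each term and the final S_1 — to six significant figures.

S_1 ≈ 85.4659

∫_12^38 ln(x) dx evaluates to 82.4094.
Boundary: ½(f(12) + f(38)) = ½(2.48491 + 3.63759) = 3.06125.
Integral + boundary = 85.4706.
Correction k=1: B_{2}/2! · (f^{(1)}(38) − f^{(1)}(12)) = 1/12 · (0.0263158 − 0.0833333) = -0.00475146.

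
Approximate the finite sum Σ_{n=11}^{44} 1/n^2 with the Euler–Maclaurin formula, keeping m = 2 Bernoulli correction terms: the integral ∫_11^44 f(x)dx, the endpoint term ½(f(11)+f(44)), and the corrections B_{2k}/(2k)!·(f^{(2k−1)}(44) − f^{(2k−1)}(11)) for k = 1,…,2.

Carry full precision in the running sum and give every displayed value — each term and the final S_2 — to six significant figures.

S_2 ≈ 0.0726954

The integral term ∫_11^44 1/x^2 dx = 0.0681818.
Boundary: ½(f(11) + f(44)) = ½(0.00826446 + 0.000516529) = 0.00439050.
So far: 0.0725723.
Correction k=1: B_{2}/2! · (f^{(1)}(44) − f^{(1)}(11)) = 1/12 · (-2.34786e-05 − (-0.00150263)) = 0.000123263.
Partial sum through k=1: 0.0726956.
Correction k=2: B_{4}/4! · (f^{(3)}(44) − f^{(3)}(11)) = −1/720 · (-1.45528e-07 − (-0.000149021)) = -2.06772e-07.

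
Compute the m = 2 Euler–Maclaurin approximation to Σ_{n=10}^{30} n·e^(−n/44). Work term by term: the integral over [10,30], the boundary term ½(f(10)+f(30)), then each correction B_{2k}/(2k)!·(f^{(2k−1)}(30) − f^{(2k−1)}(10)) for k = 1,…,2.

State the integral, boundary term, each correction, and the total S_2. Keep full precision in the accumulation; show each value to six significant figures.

S_2 ≈ 257.950

∫_10^30 x·e^(−x/44) dx evaluates to 246.419.
Boundary: ½(f(10) + f(30)) = ½(7.96703 + 15.1709) = 11.5690.
Running total after boundary: 257.988.
Correction k=1: B_{2}/2! · (f^{(1)}(30) − f^{(1)}(10)) = 1/12 · (0.160903 − 0.615634) = -0.0378943.
After k=1: 257.950.
Correction k=2: B_{4}/4! · (f^{(3)}(30) − f^{(3)}(10)) = −1/720 · (0.000605525 − 0.00114103) = 7.43762e-07.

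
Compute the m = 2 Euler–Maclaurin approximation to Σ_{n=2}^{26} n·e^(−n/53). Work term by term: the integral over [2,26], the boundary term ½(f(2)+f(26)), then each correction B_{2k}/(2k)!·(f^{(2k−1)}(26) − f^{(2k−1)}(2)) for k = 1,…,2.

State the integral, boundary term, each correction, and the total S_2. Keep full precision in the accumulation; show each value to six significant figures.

The integral term ∫_2^26 x·e^(−x/53) dx = 243.434.
Endpoint term: (f(2) + f(26))/2 = (1.92593 + 15.9193)/2 = 8.92260.
Integral + boundary = 252.357.
Correction k=1: B_{2}/2! · (f^{(1)}(26) − f^{(1)}(2)) = 1/12 · (0.311916 − 0.926629) = -0.0512261.
After k=1: 252.306.
Correction k=2: B_{4}/4! · (f^{(3)}(26) − f^{(3)}(2)) = −1/720 · (0.000546983 − 0.00101551) = 6.50730e-07.

S_2 ≈ 252.306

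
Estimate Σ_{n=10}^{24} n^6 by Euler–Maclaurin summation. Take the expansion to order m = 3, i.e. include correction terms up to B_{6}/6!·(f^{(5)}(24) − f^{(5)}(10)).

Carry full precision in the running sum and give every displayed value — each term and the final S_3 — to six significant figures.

Integral: ∫_10^24 x^6 dx = 6.53782e+08.
Endpoint term: (f(10) + f(24))/2 = (1.00000e+06 + 1.91103e+08)/2 = 9.60515e+07.
Integral + boundary = 7.49833e+08.
k=1: B_{2}/(2)! × [f^{(1)}(24) − f^{(1)}(10)] = 1/12 × (4.77757e+07 − 600000) = 3.93131e+06.
Partial sum through k=1: 7.53764e+08.
k=2: B_{4}/(4)! × [f^{(3)}(24) − f^{(3)}(10)] = −1/720 × (1.65888e+06 − 120000) = -2137.33.
Partial sum through k=2: 7.53762e+08.
k=3: B_{6}/(6)! × [f^{(5)}(24) − f^{(5)}(10)] = 1/30240 × (17280.0 − 7200.00) = 0.333333.

S_3 ≈ 7.53762e+08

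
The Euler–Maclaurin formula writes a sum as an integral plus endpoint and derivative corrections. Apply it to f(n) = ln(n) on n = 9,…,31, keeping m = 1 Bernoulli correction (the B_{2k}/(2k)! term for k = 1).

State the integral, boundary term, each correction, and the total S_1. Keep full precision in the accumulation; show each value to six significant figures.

The integral term ∫_9^31 ln(x) dx = 64.6786.
Boundary: ½(f(9) + f(31)) = ½(2.19722 + 3.43399) = 2.81561.
Running total after boundary: 67.4942.
Correction k=1: B_{2}/2! · (f^{(1)}(31) − f^{(1)}(9)) = 1/12 · (0.0322581 − 0.111111) = -0.00657109.

S_1 ≈ 67.4876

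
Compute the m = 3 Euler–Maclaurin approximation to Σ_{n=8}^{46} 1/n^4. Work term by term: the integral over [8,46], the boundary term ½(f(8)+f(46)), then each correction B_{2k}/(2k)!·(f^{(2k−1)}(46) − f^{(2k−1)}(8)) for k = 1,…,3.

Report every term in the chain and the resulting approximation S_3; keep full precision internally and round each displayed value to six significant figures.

S_3 ≈ 0.000779892

∫_8^46 1/x^4 dx evaluates to 0.000647617.
½[f(8) + f(46)] = ½[0.000244141 + 2.23341e-07] = 0.000122182.
Integral + boundary = 0.000769799.
Correction k=1: B_{2}/2! · (f^{(1)}(46) − f^{(1)}(8)) = 1/12 · (-1.94210e-08 − (-0.000122070)) = 1.01709e-05.
After k=1: 0.000779970.
Correction k=2: B_{4}/4! · (f^{(3)}(46) − f^{(3)}(8)) = −1/720 · (-2.75345e-10 − (-5.72205e-05)) = -7.94725e-08.
After k=2: 0.000779891.
Correction k=3: B_{6}/6! · (f^{(5)}(46) − f^{(5)}(8)) = 1/30240 · (-7.28700e-12 − (-5.00679e-05)) = 1.65568e-09.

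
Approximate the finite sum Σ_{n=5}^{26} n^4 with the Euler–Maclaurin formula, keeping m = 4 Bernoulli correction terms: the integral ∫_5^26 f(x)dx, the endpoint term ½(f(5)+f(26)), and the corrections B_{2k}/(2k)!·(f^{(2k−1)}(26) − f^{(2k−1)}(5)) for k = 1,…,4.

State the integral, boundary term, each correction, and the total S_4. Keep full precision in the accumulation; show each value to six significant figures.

Integral: ∫_5^26 x^4 dx = 2.37565e+06.
Boundary: ½(f(5) + f(26)) = ½(625.000 + 456976) = 228800.
Integral + boundary = 2.60445e+06.
Correction k=1: B_{2}/2! · (f^{(1)}(26) − f^{(1)}(5)) = 1/12 · (70304.0 − 500.000) = 5817.00.
After k=1: 2.61027e+06.
Correction k=2: B_{4}/4! · (f^{(3)}(26) − f^{(3)}(5)) = −1/720 · (624.000 − 120.000) = -0.700000.
After k=2: 2.61027e+06.
Correction k=3: B_{6}/6! · (f^{(5)}(26) − f^{(5)}(5)) = 1/30240 · (0.00000 − 0.00000) = 0.00000.
After k=3: 2.61027e+06.
Correction k=4: B_{8}/8! · (f^{(7)}(26) − f^{(7)}(5)) = −1/1209600 · (0.00000 − 0.00000) = 0.00000.

S_4 ≈ 2.61027e+06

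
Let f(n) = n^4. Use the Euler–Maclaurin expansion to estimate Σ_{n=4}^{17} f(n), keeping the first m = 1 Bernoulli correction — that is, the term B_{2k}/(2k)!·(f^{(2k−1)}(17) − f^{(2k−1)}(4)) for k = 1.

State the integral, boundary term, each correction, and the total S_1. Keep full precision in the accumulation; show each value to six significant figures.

Integral: ∫_4^17 x^4 dx = 283767.
Endpoint term: (f(4) + f(17))/2 = (256.000 + 83521.0)/2 = 41888.5.
Running total after boundary: 325655.
Correction k=1: B_{2}/2! · (f^{(1)}(17) − f^{(1)}(4)) = 1/12 · (19652.0 − 256.000) = 1616.33.

S_1 ≈ 327271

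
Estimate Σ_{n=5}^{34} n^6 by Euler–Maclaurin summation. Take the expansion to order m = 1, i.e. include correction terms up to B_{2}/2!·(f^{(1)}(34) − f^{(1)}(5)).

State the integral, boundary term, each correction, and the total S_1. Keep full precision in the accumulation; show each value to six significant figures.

S_1 ≈ 8.29845e+09

∫_5^34 x^6 dx evaluates to 7.50332e+09.
Boundary: ½(f(5) + f(34)) = ½(15625.0 + 1.54480e+09) = 7.72410e+08.
So far: 8.27573e+09.
Order-1 term: 1/12 · (2.72613e+08 − 18750.0) = 2.27161e+07.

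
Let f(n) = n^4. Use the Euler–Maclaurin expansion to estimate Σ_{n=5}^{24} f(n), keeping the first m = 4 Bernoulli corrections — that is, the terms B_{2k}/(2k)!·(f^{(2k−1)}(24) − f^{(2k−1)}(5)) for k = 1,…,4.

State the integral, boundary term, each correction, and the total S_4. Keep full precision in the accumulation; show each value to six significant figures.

S_4 ≈ 1.76267e+06

∫_5^24 x^4 dx evaluates to 1.59190e+06.
Boundary: ½(f(5) + f(24)) = ½(625.000 + 331776) = 166200.
Running total after boundary: 1.75810e+06.
Correction k=1: B_{2}/2! · (f^{(1)}(24) − f^{(1)}(5)) = 1/12 · (55296.0 − 500.000) = 4566.33.
Running total after k=1: 1.76267e+06.
Correction k=2: B_{4}/4! · (f^{(3)}(24) − f^{(3)}(5)) = −1/720 · (576.000 − 120.000) = -0.633333.
Running total after k=2: 1.76267e+06.
Correction k=3: B_{6}/6! · (f^{(5)}(24) − f^{(5)}(5)) = 1/30240 · (0.00000 − 0.00000) = 0.00000.
Running total after k=3: 1.76267e+06.
Correction k=4: B_{8}/8! · (f^{(7)}(24) − f^{(7)}(5)) = −1/1209600 · (0.00000 − 0.00000) = 0.00000.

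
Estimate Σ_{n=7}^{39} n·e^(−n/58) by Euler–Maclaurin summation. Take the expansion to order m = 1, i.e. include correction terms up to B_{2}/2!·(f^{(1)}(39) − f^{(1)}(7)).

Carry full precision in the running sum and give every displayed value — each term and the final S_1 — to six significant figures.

S_1 ≈ 482.458

Integral: ∫_7^39 x·e^(−x/58) dx = 469.453.
Endpoint term: (f(7) + f(39))/2 = (6.20416 + 19.9085)/2 = 13.0563.
So far: 482.509.
k=1: B_{2}/(2)! × [f^{(1)}(39) − f^{(1)}(7)] = 1/12 × (0.167225 − 0.779341) = -0.0510097.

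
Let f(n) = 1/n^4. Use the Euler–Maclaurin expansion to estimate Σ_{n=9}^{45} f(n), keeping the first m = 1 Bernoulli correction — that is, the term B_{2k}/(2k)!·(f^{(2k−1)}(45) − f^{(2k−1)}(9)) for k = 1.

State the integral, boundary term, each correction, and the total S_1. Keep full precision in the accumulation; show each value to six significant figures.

The integral term ∫_9^45 1/x^4 dx = 0.000453589.
½[f(9) + f(45)] = ½[0.000152416 + 2.43865e-07] = 7.63298e-05.
Integral + boundary = 0.000529919.
k=1: B_{2}/(2)! × [f^{(1)}(45) − f^{(1)}(9)] = 1/12 × (-2.16769e-08 − (-6.77404e-05)) = 5.64322e-06.

S_1 ≈ 0.000535562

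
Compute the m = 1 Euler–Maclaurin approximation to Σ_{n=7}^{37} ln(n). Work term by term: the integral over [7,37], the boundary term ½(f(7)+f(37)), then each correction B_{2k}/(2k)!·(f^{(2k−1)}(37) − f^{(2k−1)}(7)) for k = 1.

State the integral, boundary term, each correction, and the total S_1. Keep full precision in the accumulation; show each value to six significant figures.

Integral: ∫_7^37 ln(x) dx = 89.9826.
Endpoint term: (f(7) + f(37))/2 = (1.94591 + 3.61092)/2 = 2.77841.
Running total after boundary: 92.7610.
k=1: B_{2}/(2)! × [f^{(1)}(37) − f^{(1)}(7)] = 1/12 × (0.0270270 − 0.142857) = -0.00965251.

S_1 ≈ 92.7514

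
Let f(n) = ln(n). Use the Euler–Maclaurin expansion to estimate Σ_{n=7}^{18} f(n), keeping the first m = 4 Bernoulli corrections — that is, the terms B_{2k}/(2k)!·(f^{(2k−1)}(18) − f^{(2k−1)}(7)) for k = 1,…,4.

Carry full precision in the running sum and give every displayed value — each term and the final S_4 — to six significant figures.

S_4 ≈ 29.8162

∫_7^18 ln(x) dx evaluates to 27.4053.
½[f(7) + f(18)] = ½[1.94591 + 2.89037] = 2.41814.
Running total after boundary: 29.8235.
Correction k=1: B_{2}/2! · (f^{(1)}(18) − f^{(1)}(7)) = 1/12 · (0.0555556 − 0.142857) = -0.00727513.
After k=1: 29.8162.
Correction k=2: B_{4}/4! · (f^{(3)}(18) − f^{(3)}(7)) = −1/720 · (0.000342936 − 0.00583090) = 7.62218e-06.
After k=2: 29.8162.
Correction k=3: B_{6}/6! · (f^{(5)}(18) − f^{(5)}(7)) = 1/30240 · (1.27013e-05 − 0.00142798) = -4.68014e-08.
After k=3: 29.8162.
Correction k=4: B_{8}/8! · (f^{(7)}(18) − f^{(7)}(7)) = −1/1209600 · (1.17605e-06 − 0.000874271) = 7.21805e-10.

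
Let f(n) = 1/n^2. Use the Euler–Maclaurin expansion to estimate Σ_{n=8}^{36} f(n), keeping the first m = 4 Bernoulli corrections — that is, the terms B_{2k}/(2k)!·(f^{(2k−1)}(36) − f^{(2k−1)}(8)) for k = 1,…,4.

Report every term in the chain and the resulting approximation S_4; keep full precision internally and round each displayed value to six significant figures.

∫_8^36 1/x^2 dx evaluates to 0.0972222.
½[f(8) + f(36)] = ½[0.0156250 + 0.000771605] = 0.00819830.
Integral + boundary = 0.105421.
k=1: B_{2}/(2)! × [f^{(1)}(36) − f^{(1)}(8)] = 1/12 × (-4.28669e-05 − (-0.00390625)) = 0.000321949.
Running total after k=1: 0.105742.
k=2: B_{4}/(4)! × [f^{(3)}(36) − f^{(3)}(8)] = −1/720 × (-3.96916e-07 − (-0.000732422)) = -1.01670e-06.
Running total after k=2: 0.105741.
k=3: B_{6}/(6)! × [f^{(5)}(36) − f^{(5)}(8)] = 1/30240 × (-9.18787e-09 − (-0.000343323)) = 1.13530e-08.
Running total after k=3: 0.105741.
k=4: B_{8}/(8)! × [f^{(7)}(36) − f^{(7)}(8)] = −1/1209600 × (-3.97007e-10 − (-0.000300407)) = -2.48352e-10.

S_4 ≈ 0.105741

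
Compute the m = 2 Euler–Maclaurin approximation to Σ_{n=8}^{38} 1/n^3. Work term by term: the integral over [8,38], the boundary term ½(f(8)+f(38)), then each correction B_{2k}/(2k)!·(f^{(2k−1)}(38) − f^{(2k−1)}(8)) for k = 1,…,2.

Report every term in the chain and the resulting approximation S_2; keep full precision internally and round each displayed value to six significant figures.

S_2 ≈ 0.00851251

The integral term ∫_8^38 1/x^3 dx = 0.00746624.
Boundary: ½(f(8) + f(38)) = ½(0.00195312 + 1.82242e-05) = 0.000985675.
Running total after boundary: 0.00845191.
Correction k=1: B_{2}/2! · (f^{(1)}(38) − f^{(1)}(8)) = 1/12 · (-1.43876e-06 − (-0.000732422)) = 6.09153e-05.
Running total after k=1: 0.00851283.
Correction k=2: B_{4}/4! · (f^{(3)}(38) − f^{(3)}(8)) = −1/720 · (-1.99274e-08 − (-0.000228882)) = -3.17864e-07.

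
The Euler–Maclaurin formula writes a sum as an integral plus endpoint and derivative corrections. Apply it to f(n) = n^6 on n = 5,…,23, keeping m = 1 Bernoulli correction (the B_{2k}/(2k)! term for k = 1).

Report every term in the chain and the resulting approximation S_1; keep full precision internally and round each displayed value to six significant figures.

S_1 ≈ 5.63635e+08

Integral: ∫_5^23 x^6 dx = 4.86392e+08.
½[f(5) + f(23)] = ½[15625.0 + 1.48036e+08] = 7.40258e+07.
So far: 5.60418e+08.
Correction k=1: B_{2}/2! · (f^{(1)}(23) − f^{(1)}(5)) = 1/12 · (3.86181e+07 − 18750.0) = 3.21661e+06.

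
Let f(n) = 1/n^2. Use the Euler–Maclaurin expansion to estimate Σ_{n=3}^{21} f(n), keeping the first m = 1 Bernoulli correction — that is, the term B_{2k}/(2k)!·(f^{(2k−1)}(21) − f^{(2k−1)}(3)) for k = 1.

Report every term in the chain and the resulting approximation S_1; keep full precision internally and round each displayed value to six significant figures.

The integral term ∫_3^21 1/x^2 dx = 0.285714.
½[f(3) + f(21)] = ½[0.111111 + 0.00226757] = 0.0566893.
Integral + boundary = 0.342404.
Order-1 term: 1/12 · (-0.000215959 − (-0.0740741)) = 0.00615484.

S_1 ≈ 0.348558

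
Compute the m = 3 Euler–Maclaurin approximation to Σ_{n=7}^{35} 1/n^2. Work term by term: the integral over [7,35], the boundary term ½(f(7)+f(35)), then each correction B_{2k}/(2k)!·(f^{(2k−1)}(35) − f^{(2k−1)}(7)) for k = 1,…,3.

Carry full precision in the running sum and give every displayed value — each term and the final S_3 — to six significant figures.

S_3 ≈ 0.125378

The integral term ∫_7^35 1/x^2 dx = 0.114286.
½[f(7) + f(35)] = ½[0.0204082 + 0.000816327] = 0.0106122.
So far: 0.124898.
Order-1 term: 1/12 · (-4.66472e-05 − (-0.00583090)) = 0.000482021.
After k=1: 0.125380.
Order-2 term: −1/720 · (-4.56952e-07 − (-0.00142798)) = -1.98267e-06.
After k=2: 0.125378.
Order-3 term: 1/30240 · (-1.11907e-08 − (-0.000874271)) = 2.89107e-08.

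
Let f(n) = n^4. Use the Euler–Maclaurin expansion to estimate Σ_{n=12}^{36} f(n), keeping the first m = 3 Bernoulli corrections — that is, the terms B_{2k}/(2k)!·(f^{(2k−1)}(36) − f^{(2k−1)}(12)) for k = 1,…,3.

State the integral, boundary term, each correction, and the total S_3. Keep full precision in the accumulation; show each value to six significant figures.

S_3 ≈ 1.29086e+07

∫_12^36 x^4 dx evaluates to 1.20435e+07.
Endpoint term: (f(12) + f(36))/2 = (20736.0 + 1.67962e+06)/2 = 850176.
Running total after boundary: 1.28936e+07.
Correction k=1: B_{2}/2! · (f^{(1)}(36) − f^{(1)}(12)) = 1/12 · (186624 − 6912.00) = 14976.0.
Partial sum through k=1: 1.29086e+07.
Correction k=2: B_{4}/4! · (f^{(3)}(36) − f^{(3)}(12)) = −1/720 · (864.000 − 288.000) = -0.800000.
Partial sum through k=2: 1.29086e+07.
Correction k=3: B_{6}/6! · (f^{(5)}(36) − f^{(5)}(12)) = 1/30240 · (0.00000 − 0.00000) = 0.00000.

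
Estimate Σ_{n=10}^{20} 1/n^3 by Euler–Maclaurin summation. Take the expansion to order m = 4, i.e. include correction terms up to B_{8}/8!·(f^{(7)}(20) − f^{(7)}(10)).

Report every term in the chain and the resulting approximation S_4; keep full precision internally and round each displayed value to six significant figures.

S_4 ≈ 0.00433586

Integral: ∫_10^20 1/x^3 dx = 0.00375000.
Boundary: ½(f(10) + f(20)) = ½(0.00100000 + 0.000125000) = 0.000562500.
So far: 0.00431250.
Order-1 term: 1/12 · (-1.87500e-05 − (-0.000300000)) = 2.34375e-05.
After k=1: 0.00433594.
Order-2 term: −1/720 · (-9.37500e-07 − (-6.00000e-05)) = -8.20312e-08.
After k=2: 0.00433586.
Order-3 term: 1/30240 · (-9.84375e-08 − (-2.52000e-05)) = 8.30078e-10.
After k=3: 0.00433586.
Order-4 term: −1/1209600 · (-1.77188e-08 − (-1.81440e-05)) = -1.49854e-11.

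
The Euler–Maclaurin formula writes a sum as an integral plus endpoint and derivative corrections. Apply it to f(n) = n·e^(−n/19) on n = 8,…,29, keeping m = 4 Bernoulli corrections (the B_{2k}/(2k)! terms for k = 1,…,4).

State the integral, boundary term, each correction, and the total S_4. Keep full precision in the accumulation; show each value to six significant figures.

The integral term ∫_8^29 x·e^(−x/19) dx = 138.501.
Endpoint term: (f(8) + f(29))/2 = (5.25084 + 6.30271)/2 = 5.77678.
Integral + boundary = 144.278.
Order-1 term: 1/12 · (-0.114387 − 0.379995) = -0.0411985.
Partial sum through k=1: 144.237.
Order-2 term: −1/720 · (0.000887211 − 0.00468894) = 5.28018e-06.
Partial sum through k=2: 144.237.
Order-3 term: 1/30240 · (5.79303e-06 − 2.30617e-05) = -5.71052e-10.
Partial sum through k=3: 144.237.
Order-4 term: −1/1209600 · (2.52864e-08 − 9.17855e-08) = 5.49761e-14.

S_4 ≈ 144.237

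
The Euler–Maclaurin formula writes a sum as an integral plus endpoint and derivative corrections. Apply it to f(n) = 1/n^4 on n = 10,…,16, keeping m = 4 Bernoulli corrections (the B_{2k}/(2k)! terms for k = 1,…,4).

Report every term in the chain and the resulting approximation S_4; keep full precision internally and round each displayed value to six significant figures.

S_4 ≈ 0.000312582

The integral term ∫_10^16 1/x^4 dx = 0.000251953.
Endpoint term: (f(10) + f(16))/2 = (0.000100000 + 1.52588e-05)/2 = 5.76294e-05.
So far: 0.000309583.
k=1: B_{2}/(2)! × [f^{(1)}(16) − f^{(1)}(10)] = 1/12 × (-3.81470e-06 − (-4.00000e-05)) = 3.01544e-06.
Partial sum through k=1: 0.000312598.
k=2: B_{4}/(4)! × [f^{(3)}(16) − f^{(3)}(10)] = −1/720 × (-4.47035e-07 − (-1.20000e-05)) = -1.60458e-08.
Partial sum through k=2: 0.000312582.
k=3: B_{6}/(6)! × [f^{(5)}(16) − f^{(5)}(10)] = 1/30240 × (-9.77889e-08 − (-6.72000e-06)) = 2.18988e-10.
Partial sum through k=3: 0.000312582.
k=4: B_{8}/(8)! × [f^{(7)}(16) − f^{(7)}(10)] = −1/1209600 × (-3.43789e-08 − (-6.04800e-06)) = -4.97158e-12.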